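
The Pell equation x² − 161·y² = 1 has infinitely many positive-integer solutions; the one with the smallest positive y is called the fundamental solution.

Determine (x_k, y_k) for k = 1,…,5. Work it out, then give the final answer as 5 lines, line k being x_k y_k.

√161 = [12; 1,2,4,1,2,1,4,2,1,24, …], period ℓ=10 (even) → k=9
step 0: (12, 1)  from 12·(1,0) + (0,1)
…
step 2: (38, 3)  from 2·(13,1) + (12,1)
step 3: (165, 13)  from 4·(38,3) + (13,1)
…
step 5: (571, 45)  from 2·(203,16) + (165,13)
step 6: (774, 61)  from 1·(571,45) + (203,16)
step 7: (3667, 289)  from 4·(774,61) + (571,45)
step 8: (8108, 639)  from 2·(3667,289) + (774,61)
step 9: (11775, 928)  from 1·(8108,639) + (3667,289)
(x₁, y₁) = (11775, 928);  11775² − 161·928² = 1 ✓
n=2: (11775,928)∘(11775,928) = (11775·11775+161·928·928, 11775·928+928·11775) = (277301249,21854400)
n=3: (277301249,21854400)∘(11775,928) = (11775·277301249+161·928·21854400, 11775·21854400+928·277301249) = (6530444402175,514671119072)
n=4: (6530444402175,514671119072)∘(11775,928) = (11775·6530444402175+161·928·514671119072, 11775·514671119072+928·6530444402175) = (153791965393920001,12120504832291200)
n=5: (153791965393920001,12120504832291200)∘(11775,928) = (11775·153791965393920001+161·928·12120504832291200, 11775·12120504832291200+928·153791965393920001) = (3621800778496371621375,285437888285786640928)

11775 928
277301249 21854400
6530444402175 514671119072
153791965393920001 12120504832291200
3621800778496371621375 285437888285786640928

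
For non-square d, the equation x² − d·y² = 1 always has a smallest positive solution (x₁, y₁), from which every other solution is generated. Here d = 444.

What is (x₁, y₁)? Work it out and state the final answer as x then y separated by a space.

295 14

d=444: √d = [21; 14,42] (ℓ=2, even), read p_1/q_1
k=0  a_k=21  p_k/q_k = 21/1
k=1  a_k=14  p_k/q_k = 295/14
fundamental: x₁=295, y₁=14  (since 87025 − 444·196 = 1)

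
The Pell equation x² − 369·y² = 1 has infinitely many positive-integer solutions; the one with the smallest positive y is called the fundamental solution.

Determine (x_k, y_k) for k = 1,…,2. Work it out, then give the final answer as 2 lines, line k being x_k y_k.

8396801 437120
141012534067201 7340819306240

√369 → a₀=19, period (4,1,3,2,7,4,7,2,3,1,4,38); ℓ=12 even so k=11
a_0=19:  p_0=19·1+0=19,  q_0=19·0+1=1
a_1=4:  p_1=4·19+1=77,  q_1=4·1+0=4
a_2=1:  p_2=1·77+19=96,  q_2=1·4+1=5
…
a_4=2:  p_4=2·365+96=826,  q_4=2·19+5=43
a_5=7:  p_5=7·826+365=6147,  q_5=7·43+19=320
a_6=4:  p_6=4·6147+826=25414,  q_6=4·320+43=1323
a_7=7:  p_7=7·25414+6147=184045,  q_7=7·1323+320=9581
a_8=2:  p_8=2·184045+25414=393504,  q_8=2·9581+1323=20485
a_9=3:  p_9=3·393504+184045=1364557,  q_9=3·20485+9581=71036
a_10=1:  p_10=1·1364557+393504=1758061,  q_10=1·71036+20485=91521
a_11=4:  p_11=4·1758061+1364557=8396801,  q_11=4·91521+71036=437120
fundamental: x₁=8396801, y₁=437120  (since 70506267033601 − 369·191073894400 = 1)
k=2:  x_2 = 8396801·8396801+369·437120·437120 = 141012534067201,  y_2 = 8396801·437120+437120·8396801 = 7340819306240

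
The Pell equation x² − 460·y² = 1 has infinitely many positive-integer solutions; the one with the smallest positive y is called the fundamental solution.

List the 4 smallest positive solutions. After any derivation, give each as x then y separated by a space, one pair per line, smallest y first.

d=460: √d = [21; 2,4,3,1,2,10,2,1,3,4,2,42] (ℓ=12, even), read p_11/q_11
k=0  a_k=21  p_k/q_k = 21/1
…
k=2  a_k=4  p_k/q_k = 193/9
…
k=5  a_k=2  p_k/q_k = 2252/105
…
k=7  a_k=2  p_k/q_k = 48922/2281
…
k=10  a_k=4  p_k/q_k = 1135029/52921
k=11  a_k=2  p_k/q_k = 2535751/118230
fundamental: x₁=2535751, y₁=118230  (since 6430033134001 − 460·13978332900 = 1)
k=2:  x_2 = 2535751·2535751+460·118230·118230 = 12860066268001,  y_2 = 2535751·118230+118230·2535751 = 599603681460
k=3:  x_3 = 2535751·12860066268001+460·118230·599603681460 = 65219851798297071751,  y_3 = 2535751·599603681460+118230·12860066268001 = 3040891269731634690
k=4:  x_4 = 2535751·65219851798297071751+460·118230·3040891269731634690 = 330762608834754335913072001,  y_4 = 2535751·3040891269731634690+118230·65219851798297071751 = 15421886156225925189922920

2535751 118230
12860066268001 599603681460
65219851798297071751 3040891269731634690
330762608834754335913072001 15421886156225925189922920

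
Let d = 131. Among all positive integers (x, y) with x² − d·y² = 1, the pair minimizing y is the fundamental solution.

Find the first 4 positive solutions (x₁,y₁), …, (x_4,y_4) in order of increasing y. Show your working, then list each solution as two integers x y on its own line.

10610 927
225144199 19670940
4777559892170 417417345873
101379820686703201 8857596059754120

√131 → a₀=11, period (2,4,11,4,2,22); ℓ=6 even so k=5
k=0  a_k=11  p_k/q_k = 11/1
…
k=3  a_k=11  p_k/q_k = 1156/101
k=4  a_k=4  p_k/q_k = 4727/413
k=5  a_k=2  p_k/q_k = 10610/927
→ (10610, 927).  Check: 10610²=112572100, 131·927²=112572099, difference 1.
n=2: (10610,927)∘(10610,927) = (10610·10610+131·927·927, 10610·927+927·10610) = (225144199,19670940)
n=3: (225144199,19670940)∘(10610,927) = (10610·225144199+131·927·19670940, 10610·19670940+927·225144199) = (4777559892170,417417345873)
n=4: (4777559892170,417417345873)∘(10610,927) = (10610·4777559892170+131·927·417417345873, 10610·417417345873+927·4777559892170) = (101379820686703201,8857596059754120)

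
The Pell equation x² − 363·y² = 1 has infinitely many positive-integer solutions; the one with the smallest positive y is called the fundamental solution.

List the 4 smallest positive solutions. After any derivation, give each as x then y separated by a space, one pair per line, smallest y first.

362 19
262087 13756
189750626 9959325
137379191137 7210537544

d=363: √d = [19; 19,38] (ℓ=2, even), read p_1/q_1
a_0=19:  p_0=19·1+0=19,  q_0=19·0+1=1
a_1=19:  p_1=19·19+1=362,  q_1=19·1+0=19
→ (362, 19).  Check: 362²=131044, 363·19²=131043, difference 1.
(x_2, y_2) = (362·362 + 363·19·19, 362·19 + 19·362) = (262087, 13756)
(x_3, y_3) = (362·262087 + 363·19·13756, 362·13756 + 19·262087) = (189750626, 9959325)
(x_4, y_4) = (362·189750626 + 363·19·9959325, 362·9959325 + 19·189750626) = (137379191137, 7210537544)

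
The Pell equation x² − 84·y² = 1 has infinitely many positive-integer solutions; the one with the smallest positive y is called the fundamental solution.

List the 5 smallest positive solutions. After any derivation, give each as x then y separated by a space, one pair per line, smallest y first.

55 6
6049 660
665335 72594
73180801 7984680
8049222775 878242206

[9; 6,18] for √84; ℓ=2 ⇒ convergent index 1
a_0=9:  p_0=9·1+0=9,  q_0=9·0+1=1
a_1=6:  p_1=6·9+1=55,  q_1=6·1+0=6
→ (55, 6).  Check: 55²=3025, 84·6²=3024, difference 1.
k=2:  x_2 = 55·55+84·6·6 = 6049,  y_2 = 55·6+6·55 = 660
k=3:  x_3 = 55·6049+84·6·660 = 665335,  y_3 = 55·660+6·6049 = 72594
k=4:  x_4 = 55·665335+84·6·72594 = 73180801,  y_4 = 55·72594+6·665335 = 7984680
k=5:  x_5 = 55·73180801+84·6·7984680 = 8049222775,  y_5 = 55·7984680+6·73180801 = 878242206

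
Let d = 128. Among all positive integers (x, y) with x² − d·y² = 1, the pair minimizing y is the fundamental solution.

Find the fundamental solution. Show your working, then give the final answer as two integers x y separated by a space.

577 51

d=128: √d = [11; 3,5,3,22] (ℓ=4, even), read p_3/q_3
a_0=11:  p_0=11·1+0=11,  q_0=11·0+1=1
a_1=3:  p_1=3·11+1=34,  q_1=3·1+0=3
a_2=5:  p_2=5·34+11=181,  q_2=5·3+1=16
a_3=3:  p_3=3·181+34=577,  q_3=3·16+3=51
fundamental: x₁=577, y₁=51  (since 332929 − 128·2601 = 1)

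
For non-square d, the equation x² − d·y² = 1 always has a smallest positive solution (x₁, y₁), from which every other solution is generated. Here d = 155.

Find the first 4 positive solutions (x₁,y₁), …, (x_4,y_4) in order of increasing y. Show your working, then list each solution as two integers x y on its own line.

249 20
124001 9960
61752249 4960060
30752496001 2470099920

√155 = [12; 2,4,2,24, …], period ℓ=4 (even) → k=3
step 0: (12, 1)  from 12·(1,0) + (0,1)
step 1: (25, 2)  from 2·(12,1) + (1,0)
step 2: (112, 9)  from 4·(25,2) + (12,1)
step 3: (249, 20)  from 2·(112,9) + (25,2)
fundamental: x₁=249, y₁=20  (since 62001 − 155·400 = 1)
(x_2, y_2) = (249·249 + 155·20·20, 249·20 + 20·249) = (124001, 9960)
(x_3, y_3) = (249·124001 + 155·20·9960, 249·9960 + 20·124001) = (61752249, 4960060)
(x_4, y_4) = (249·61752249 + 155·20·4960060, 249·4960060 + 20·61752249) = (30752496001, 2470099920)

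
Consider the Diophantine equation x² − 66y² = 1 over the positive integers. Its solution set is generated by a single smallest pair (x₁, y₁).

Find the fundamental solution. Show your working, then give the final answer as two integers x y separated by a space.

√66 = [8; 8,16, …], period ℓ=2 (even) → k=1
i=0: a=8 ⇒ p=8, q=1
i=1: a=8 ⇒ p=65, q=8
(x₁, y₁) = (65, 8);  65² − 66·8² = 1 ✓

65 8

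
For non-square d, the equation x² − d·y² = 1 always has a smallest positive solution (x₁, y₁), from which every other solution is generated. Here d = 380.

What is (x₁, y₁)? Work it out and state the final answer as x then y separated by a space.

[19; 2,38] for √380; ℓ=2 ⇒ convergent index 1
k=0  a_k=19  p_k/q_k = 19/1
k=1  a_k=2  p_k/q_k = 39/2
fundamental: x₁=39, y₁=2  (since 1521 − 380·4 = 1)

39 2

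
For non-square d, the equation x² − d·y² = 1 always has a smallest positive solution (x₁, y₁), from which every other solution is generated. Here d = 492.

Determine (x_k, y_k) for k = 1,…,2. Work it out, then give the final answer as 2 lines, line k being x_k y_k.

29767 1342
1772148577 79894628

√492 → a₀=22, period (5,1,1,10,1,1,5,44); ℓ=8 even so k=7
a_0=22:  p_0=22·1+0=22,  q_0=22·0+1=1
…
a_2=1:  p_2=1·111+22=133,  q_2=1·5+1=6
a_3=1:  p_3=1·133+111=244,  q_3=1·6+5=11
a_4=10:  p_4=10·244+133=2573,  q_4=10·11+6=116
a_5=1:  p_5=1·2573+244=2817,  q_5=1·116+11=127
a_6=1:  p_6=1·2817+2573=5390,  q_6=1·127+116=243
a_7=5:  p_7=5·5390+2817=29767,  q_7=5·243+127=1342
→ (29767, 1342).  Check: 29767²=886074289, 492·1342²=886074288, difference 1.
k=2:  x_2 = 29767·29767+492·1342·1342 = 1772148577,  y_2 = 29767·1342+1342·29767 = 79894628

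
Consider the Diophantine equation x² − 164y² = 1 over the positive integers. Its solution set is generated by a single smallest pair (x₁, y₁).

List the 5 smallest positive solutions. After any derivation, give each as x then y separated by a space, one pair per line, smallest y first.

√164 = [12; 1,4,6,4,1,24, …], period ℓ=6 (even) → k=5
i=0: a=12 ⇒ p=12, q=1
…
i=3: a=6 ⇒ p=397, q=31
i=4: a=4 ⇒ p=1652, q=129
i=5: a=1 ⇒ p=2049, q=160
→ (2049, 160).  Check: 2049²=4198401, 164·160²=4198400, difference 1.
(x_2, y_2) = (2049·2049 + 164·160·160, 2049·160 + 160·2049) = (8396801, 655680)
(x_3, y_3) = (2049·8396801 + 164·160·655680, 2049·655680 + 160·8396801) = (34410088449, 2686976480)
(x_4, y_4) = (2049·34410088449 + 164·160·2686976480, 2049·2686976480 + 160·34410088449) = (141012534067201, 11011228959360)
(x_5, y_5) = (2049·141012534067201 + 164·160·11011228959360, 2049·11011228959360 + 160·141012534067201) = (577869330197301249, 45124013588480800)

2049 160
8396801 655680
34410088449 2686976480
141012534067201 11011228959360
577869330197301249 45124013588480800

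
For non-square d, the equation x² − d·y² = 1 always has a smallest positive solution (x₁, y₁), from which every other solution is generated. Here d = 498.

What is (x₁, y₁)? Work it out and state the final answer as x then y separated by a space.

√498 = [22; 3,6,22,6,3,44, …], period ℓ=6 (even) → k=5
k=0  a_k=22  p_k/q_k = 22/1
…
k=3  a_k=22  p_k/q_k = 9395/421
k=4  a_k=6  p_k/q_k = 56794/2545
k=5  a_k=3  p_k/q_k = 179777/8056
fundamental: x₁=179777, y₁=8056  (since 32319769729 − 498·64899136 = 1)

179777 8056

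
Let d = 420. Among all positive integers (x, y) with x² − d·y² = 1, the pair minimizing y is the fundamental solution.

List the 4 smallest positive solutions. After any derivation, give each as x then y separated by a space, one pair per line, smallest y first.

41 2
3361 164
275561 13446
22592641 1102408

[20; 2,40] for √420; ℓ=2 ⇒ convergent index 1
step 0: (20, 1)  from 20·(1,0) + (0,1)
step 1: (41, 2)  from 2·(20,1) + (1,0)
fundamental: x₁=41, y₁=2  (since 1681 − 420·4 = 1)
k=2:  x_2 = 41·41+420·2·2 = 3361,  y_2 = 41·2+2·41 = 164
k=3:  x_3 = 41·3361+420·2·164 = 275561,  y_3 = 41·164+2·3361 = 13446
k=4:  x_4 = 41·275561+420·2·13446 = 22592641,  y_4 = 41·13446+2·275561 = 1102408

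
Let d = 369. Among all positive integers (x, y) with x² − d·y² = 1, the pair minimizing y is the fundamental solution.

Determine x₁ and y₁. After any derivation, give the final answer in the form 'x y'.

8396801 437120

d=369: √d = [19; 4,1,3,2,7,4,7,2,3,1,4,38] (ℓ=12, even), read p_11/q_11
i=0: a=19 ⇒ p=19, q=1
i=1: a=4 ⇒ p=77, q=4
i=2: a=1 ⇒ p=96, q=5
…
i=4: a=2 ⇒ p=826, q=43
i=5: a=7 ⇒ p=6147, q=320
…
i=8: a=2 ⇒ p=393504, q=20485
i=9: a=3 ⇒ p=1364557, q=71036
i=10: a=1 ⇒ p=1758061, q=91521
i=11: a=4 ⇒ p=8396801, q=437120
→ (8396801, 437120).  Check: 8396801²=70506267033601, 369·437120²=70506267033600, difference 1.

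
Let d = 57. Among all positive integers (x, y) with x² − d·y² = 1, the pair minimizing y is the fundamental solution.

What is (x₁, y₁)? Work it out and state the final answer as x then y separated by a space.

√57 = [7; 1,1,4,1,1,14, …], period ℓ=6 (even) → k=5
step 0: (7, 1)  from 7·(1,0) + (0,1)
…
step 3: (68, 9)  from 4·(15,2) + (8,1)
step 4: (83, 11)  from 1·(68,9) + (15,2)
step 5: (151, 20)  from 1·(83,11) + (68,9)
fundamental: x₁=151, y₁=20  (since 22801 − 57·400 = 1)

151 20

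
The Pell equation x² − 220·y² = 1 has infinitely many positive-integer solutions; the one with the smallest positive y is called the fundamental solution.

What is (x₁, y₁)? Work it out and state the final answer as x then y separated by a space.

89 6

[14; 1,4,1,28] for √220; ℓ=4 ⇒ convergent index 3
i=0: a=14 ⇒ p=14, q=1
i=1: a=1 ⇒ p=15, q=1
i=2: a=4 ⇒ p=74, q=5
i=3: a=1 ⇒ p=89, q=6
(x₁, y₁) = (89, 6);  89² − 220·6² = 1 ✓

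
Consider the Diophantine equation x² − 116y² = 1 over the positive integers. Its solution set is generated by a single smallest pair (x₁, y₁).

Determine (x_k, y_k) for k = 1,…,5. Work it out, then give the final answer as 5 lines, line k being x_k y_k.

[10; 1,3,2,1,4,1,2,3,1,20] for √116; ℓ=10 ⇒ convergent index 9
a_0=10:  p_0=10·1+0=10,  q_0=10·0+1=1
…
a_3=2:  p_3=2·43+11=97,  q_3=2·4+1=9
a_4=1:  p_4=1·97+43=140,  q_4=1·9+4=13
…
a_7=2:  p_7=2·797+657=2251,  q_7=2·74+61=209
a_8=3:  p_8=3·2251+797=7550,  q_8=3·209+74=701
a_9=1:  p_9=1·7550+2251=9801,  q_9=1·701+209=910
→ (9801, 910).  Check: 9801²=96059601, 116·910²=96059600, difference 1.
n=2: (9801,910)∘(9801,910) = (9801·9801+116·910·910, 9801·910+910·9801) = (192119201,17837820)
n=3: (192119201,17837820)∘(9801,910) = (9801·192119201+116·910·17837820, 9801·17837820+910·192119201) = (3765920568201,349656946730)
n=4: (3765920568201,349656946730)∘(9801,910) = (9801·3765920568201+116·910·349656946730, 9801·349656946730+910·3765920568201) = (73819574785756801,6853975451963640)
n=5: (73819574785756801,6853975451963640)∘(9801,910) = (9801·73819574785756801+116·910·6853975451963640, 9801·6853975451963640+910·73819574785756801) = (1447011301184484245001,134351626459734324550)

9801 910
192119201 17837820
3765920568201 349656946730
73819574785756801 6853975451963640
1447011301184484245001 134351626459734324550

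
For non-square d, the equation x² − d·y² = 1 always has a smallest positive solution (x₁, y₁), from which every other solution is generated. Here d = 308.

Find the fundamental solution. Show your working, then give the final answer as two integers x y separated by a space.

351 20

√308 → a₀=17, period (1,1,4,1,1,34); ℓ=6 even so k=5
step 0: (17, 1)  from 17·(1,0) + (0,1)
…
step 2: (35, 2)  from 1·(18,1) + (17,1)
step 3: (158, 9)  from 4·(35,2) + (18,1)
step 4: (193, 11)  from 1·(158,9) + (35,2)
step 5: (351, 20)  from 1·(193,11) + (158,9)
fundamental: x₁=351, y₁=20  (since 123201 − 308·400 = 1)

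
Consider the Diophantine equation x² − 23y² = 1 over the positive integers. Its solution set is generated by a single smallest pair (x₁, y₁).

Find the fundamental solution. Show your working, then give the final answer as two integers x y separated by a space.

[4; 1,3,1,8] for √23; ℓ=4 ⇒ convergent index 3
k=0  a_k=4  p_k/q_k = 4/1
…
k=2  a_k=3  p_k/q_k = 19/4
k=3  a_k=1  p_k/q_k = 24/5
(x₁, y₁) = (24, 5);  24² − 23·5² = 1 ✓

24 5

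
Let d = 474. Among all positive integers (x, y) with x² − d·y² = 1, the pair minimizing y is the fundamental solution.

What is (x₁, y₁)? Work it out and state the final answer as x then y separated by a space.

[21; 1,3,2,1,1,…,3,1,42] for √474; ℓ=14 ⇒ convergent index 13
a_0=21:  p_0=21·1+0=21,  q_0=21·0+1=1
a_1=1:  p_1=1·21+1=22,  q_1=1·1+0=1
…
a_3=2:  p_3=2·87+22=196,  q_3=2·4+1=9
…
a_7=6:  p_7=6·762+479=5051,  q_7=6·35+22=232
a_8=1:  p_8=1·5051+762=5813,  q_8=1·232+35=267
…
a_10=1:  p_10=1·10864+5813=16677,  q_10=1·499+267=766
a_11=2:  p_11=2·16677+10864=44218,  q_11=2·766+499=2031
a_12=3:  p_12=3·44218+16677=149331,  q_12=3·2031+766=6859
a_13=1:  p_13=1·149331+44218=193549,  q_13=1·6859+2031=8890
→ (193549, 8890).  Check: 193549²=37461215401, 474·8890²=37461215400, difference 1.

193549 8890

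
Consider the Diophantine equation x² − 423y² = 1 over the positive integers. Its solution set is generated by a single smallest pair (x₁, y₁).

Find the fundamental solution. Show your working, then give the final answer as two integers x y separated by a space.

4607 224

[20; 1,1,3,4,3,1,1,40] for √423; ℓ=8 ⇒ convergent index 7
i=0: a=20 ⇒ p=20, q=1
i=1: a=1 ⇒ p=21, q=1
…
i=6: a=1 ⇒ p=2612, q=127
i=7: a=1 ⇒ p=4607, q=224
fundamental: x₁=4607, y₁=224  (since 21224449 − 423·50176 = 1)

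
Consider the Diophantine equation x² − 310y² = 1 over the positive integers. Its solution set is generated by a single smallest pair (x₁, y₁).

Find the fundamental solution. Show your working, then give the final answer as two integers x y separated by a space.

848719 48204

√310 → a₀=17, period (1,1,1,1,5,…,1,1,34); ℓ=16 even so k=15
k=0  a_k=17  p_k/q_k = 17/1
k=1  a_k=1  p_k/q_k = 18/1
…
k=3  a_k=1  p_k/q_k = 53/3
k=4  a_k=1  p_k/q_k = 88/5
k=5  a_k=5  p_k/q_k = 493/28
k=6  a_k=3  p_k/q_k = 1567/89
k=7  a_k=1  p_k/q_k = 2060/117
k=8  a_k=2  p_k/q_k = 5687/323
k=9  a_k=1  p_k/q_k = 7747/440
…
k=12  a_k=1  p_k/q_k = 181315/10298
k=13  a_k=1  p_k/q_k = 333702/18953
k=14  a_k=1  p_k/q_k = 515017/29251
k=15  a_k=1  p_k/q_k = 848719/48204
(x₁, y₁) = (848719, 48204);  848719² − 310·48204² = 1 ✓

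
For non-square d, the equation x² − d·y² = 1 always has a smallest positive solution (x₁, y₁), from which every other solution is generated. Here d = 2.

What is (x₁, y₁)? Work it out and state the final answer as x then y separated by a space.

3 2

[1; 2] for √2; ℓ=1 ⇒ convergent index 1
a_0=1:  p_0=1·1+0=1,  q_0=1·0+1=1
a_1=2:  p_1=2·1+1=3,  q_1=2·1+0=2
fundamental: x₁=3, y₁=2  (since 9 − 2·4 = 1)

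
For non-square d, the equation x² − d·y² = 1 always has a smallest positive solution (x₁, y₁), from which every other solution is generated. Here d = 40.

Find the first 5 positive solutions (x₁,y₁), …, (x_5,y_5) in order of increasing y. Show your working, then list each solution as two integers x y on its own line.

d=40: √d = [6; 3,12] (ℓ=2, even), read p_1/q_1
step 0: (6, 1)  from 6·(1,0) + (0,1)
step 1: (19, 3)  from 3·(6,1) + (1,0)
fundamental: x₁=19, y₁=3  (since 361 − 40·9 = 1)
(19+3√40)^2 = 721 + 114√40
(19+3√40)^3 = 27379 + 4329√40
(19+3√40)^4 = 1039681 + 164388√40
(19+3√40)^5 = 39480499 + 6242415√40

19 3
721 114
27379 4329
1039681 164388
39480499 6242415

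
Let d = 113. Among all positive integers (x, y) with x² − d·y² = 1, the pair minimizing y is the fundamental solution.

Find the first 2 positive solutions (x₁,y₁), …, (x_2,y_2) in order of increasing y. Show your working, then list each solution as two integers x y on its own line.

d=113: √d = [10; 1,1,1,2,2,1,1,1,20] (ℓ=9, odd), read p_17/q_17
k=0  a_k=10  p_k/q_k = 10/1
k=1  a_k=1  p_k/q_k = 11/1
k=2  a_k=1  p_k/q_k = 21/2
k=3  a_k=1  p_k/q_k = 32/3
…
k=5  a_k=2  p_k/q_k = 202/19
k=6  a_k=1  p_k/q_k = 287/27
k=7  a_k=1  p_k/q_k = 489/46
k=8  a_k=1  p_k/q_k = 776/73
k=9  a_k=20  p_k/q_k = 16009/1506
k=10  a_k=1  p_k/q_k = 16785/1579
k=11  a_k=1  p_k/q_k = 32794/3085
k=12  a_k=1  p_k/q_k = 49579/4664
k=13  a_k=2  p_k/q_k = 131952/12413
k=14  a_k=2  p_k/q_k = 313483/29490
k=15  a_k=1  p_k/q_k = 445435/41903
k=16  a_k=1  p_k/q_k = 758918/71393
k=17  a_k=1  p_k/q_k = 1204353/113296
(x₁, y₁) = (1204353, 113296);  1204353² − 113·113296² = 1 ✓
n=2: (1204353,113296)∘(1204353,113296) = (1204353·1204353+113·113296·113296, 1204353·113296+113296·1204353) = (2900932297217,272896754976)

1204353 113296
2900932297217 272896754976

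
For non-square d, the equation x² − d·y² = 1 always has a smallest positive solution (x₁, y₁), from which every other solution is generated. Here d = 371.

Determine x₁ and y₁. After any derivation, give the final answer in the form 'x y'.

√371 → a₀=19, period (3,1,4,1,3,38); ℓ=6 even so k=5
a_0=19:  p_0=19·1+0=19,  q_0=19·0+1=1
…
a_3=4:  p_3=4·77+58=366,  q_3=4·4+3=19
a_4=1:  p_4=1·366+77=443,  q_4=1·19+4=23
a_5=3:  p_5=3·443+366=1695,  q_5=3·23+19=88
→ (1695, 88).  Check: 1695²=2873025, 371·88²=2873024, difference 1.

1695 88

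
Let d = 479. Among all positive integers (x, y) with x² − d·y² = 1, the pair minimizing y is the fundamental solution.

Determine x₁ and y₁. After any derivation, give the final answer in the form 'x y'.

d=479: √d = [21; 1,7,1,3,2,21,2,3,1,7,1,42] (ℓ=12, even), read p_11/q_11
a_0=21:  p_0=21·1+0=21,  q_0=21·0+1=1
…
a_6=21:  p_6=21·1729+766=37075,  q_6=21·79+35=1694
a_7=2:  p_7=2·37075+1729=75879,  q_7=2·1694+79=3467
…
a_10=7:  p_10=7·340591+264712=2648849,  q_10=7·15562+12095=121029
a_11=1:  p_11=1·2648849+340591=2989440,  q_11=1·121029+15562=136591
→ (2989440, 136591).  Check: 2989440²=8936751513600, 479·136591²=8936751513599, difference 1.

2989440 136591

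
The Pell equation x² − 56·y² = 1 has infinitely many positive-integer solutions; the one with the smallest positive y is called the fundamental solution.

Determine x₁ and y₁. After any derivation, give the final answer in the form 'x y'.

15 2

d=56: √d = [7; 2,14] (ℓ=2, even), read p_1/q_1
step 0: (7, 1)  from 7·(1,0) + (0,1)
step 1: (15, 2)  from 2·(7,1) + (1,0)
fundamental: x₁=15, y₁=2  (since 225 − 56·4 = 1)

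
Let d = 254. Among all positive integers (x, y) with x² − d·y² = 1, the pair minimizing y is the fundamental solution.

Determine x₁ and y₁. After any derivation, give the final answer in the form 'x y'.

√254 → a₀=15, period (1,14,1,30); ℓ=4 even so k=3
i=0: a=15 ⇒ p=15, q=1
…
i=2: a=14 ⇒ p=239, q=15
i=3: a=1 ⇒ p=255, q=16
fundamental: x₁=255, y₁=16  (since 65025 − 254·256 = 1)

255 16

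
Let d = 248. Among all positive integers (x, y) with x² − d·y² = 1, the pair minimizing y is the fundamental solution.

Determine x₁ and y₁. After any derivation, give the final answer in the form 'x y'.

63 4

[15; 1,2,1,30] for √248; ℓ=4 ⇒ convergent index 3
i=0: a=15 ⇒ p=15, q=1
…
i=2: a=2 ⇒ p=47, q=3
i=3: a=1 ⇒ p=63, q=4
→ (63, 4).  Check: 63²=3969, 248·4²=3968, difference 1.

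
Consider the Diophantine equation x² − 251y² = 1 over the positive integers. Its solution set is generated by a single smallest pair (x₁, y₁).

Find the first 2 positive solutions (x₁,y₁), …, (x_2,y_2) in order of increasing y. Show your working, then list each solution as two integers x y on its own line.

√251 = [15; 1,5,2,1,2,…,5,1,30, …], period ℓ=14 (even) → k=13
k=0  a_k=15  p_k/q_k = 15/1
…
k=3  a_k=2  p_k/q_k = 206/13
k=4  a_k=1  p_k/q_k = 301/19
k=5  a_k=2  p_k/q_k = 808/51
k=6  a_k=2  p_k/q_k = 1917/121
…
k=8  a_k=2  p_k/q_k = 61043/3853
…
k=10  a_k=1  p_k/q_k = 212692/13425
k=11  a_k=2  p_k/q_k = 577033/36422
k=12  a_k=5  p_k/q_k = 3097857/195535
k=13  a_k=1  p_k/q_k = 3674890/231957
(x₁, y₁) = (3674890, 231957);  3674890² − 251·231957² = 1 ✓
(x_2, y_2) = (3674890·3674890 + 251·231957·231957, 3674890·231957 + 231957·3674890) = (27009633024199, 1704832919460)

3674890 231957
27009633024199 1704832919460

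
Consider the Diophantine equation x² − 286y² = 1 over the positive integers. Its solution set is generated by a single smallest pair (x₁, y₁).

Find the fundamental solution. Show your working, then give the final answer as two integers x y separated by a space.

[16; 1,10,3,3,2,3,3,10,1,32] for √286; ℓ=10 ⇒ convergent index 9
k=0  a_k=16  p_k/q_k = 16/1
…
k=2  a_k=10  p_k/q_k = 186/11
…
k=5  a_k=2  p_k/q_k = 4397/260
…
k=7  a_k=3  p_k/q_k = 49703/2939
k=8  a_k=10  p_k/q_k = 512132/30283
k=9  a_k=1  p_k/q_k = 561835/33222
fundamental: x₁=561835, y₁=33222  (since 315658567225 − 286·1103701284 = 1)

561835 33222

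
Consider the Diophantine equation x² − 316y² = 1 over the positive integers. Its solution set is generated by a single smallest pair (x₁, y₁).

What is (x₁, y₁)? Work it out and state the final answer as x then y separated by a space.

12799 720

[17; 1,3,2,8,2,3,1,34] for √316; ℓ=8 ⇒ convergent index 7
i=0: a=17 ⇒ p=17, q=1
i=1: a=1 ⇒ p=18, q=1
i=2: a=3 ⇒ p=71, q=4
…
i=5: a=2 ⇒ p=2862, q=161
i=6: a=3 ⇒ p=9937, q=559
i=7: a=1 ⇒ p=12799, q=720
→ (12799, 720).  Check: 12799²=163814401, 316·720²=163814400, difference 1.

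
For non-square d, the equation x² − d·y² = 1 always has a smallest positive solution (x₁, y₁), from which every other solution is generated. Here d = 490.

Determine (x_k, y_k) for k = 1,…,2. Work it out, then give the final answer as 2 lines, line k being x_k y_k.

√490 → a₀=22, period (7,2,1,4,4,4,1,2,7,44); ℓ=10 even so k=9
k=0  a_k=22  p_k/q_k = 22/1
…
k=3  a_k=1  p_k/q_k = 487/22
…
k=6  a_k=4  p_k/q_k = 40708/1839
k=7  a_k=1  p_k/q_k = 50315/2273
k=8  a_k=2  p_k/q_k = 141338/6385
k=9  a_k=7  p_k/q_k = 1039681/46968
(x₁, y₁) = (1039681, 46968);  1039681² − 490·46968² = 1 ✓
n=2: (1039681,46968)∘(1039681,46968) = (1039681·1039681+490·46968·46968, 1039681·46968+46968·1039681) = (2161873163521,97663474416)

1039681 46968
2161873163521 97663474416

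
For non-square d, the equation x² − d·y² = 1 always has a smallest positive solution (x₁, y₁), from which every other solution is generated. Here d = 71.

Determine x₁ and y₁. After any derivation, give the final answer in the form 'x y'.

√71 → a₀=8, period (2,2,1,7,1,2,2,16); ℓ=8 even so k=7
a_0=8:  p_0=8·1+0=8,  q_0=8·0+1=1
…
a_6=2:  p_6=2·514+455=1483,  q_6=2·61+54=176
a_7=2:  p_7=2·1483+514=3480,  q_7=2·176+61=413
→ (3480, 413).  Check: 3480²=12110400, 71·413²=12110399, difference 1.

3480 413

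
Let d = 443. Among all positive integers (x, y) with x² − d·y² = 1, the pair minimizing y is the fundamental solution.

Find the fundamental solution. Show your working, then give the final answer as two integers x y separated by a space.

[21; 21,42] for √443; ℓ=2 ⇒ convergent index 1
a_0=21:  p_0=21·1+0=21,  q_0=21·0+1=1
a_1=21:  p_1=21·21+1=442,  q_1=21·1+0=21
(x₁, y₁) = (442, 21);  442² − 443·21² = 1 ✓

442 21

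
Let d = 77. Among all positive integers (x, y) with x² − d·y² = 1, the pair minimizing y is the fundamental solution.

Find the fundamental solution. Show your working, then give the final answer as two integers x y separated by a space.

351 40

d=77: √d = [8; 1,3,2,3,1,16] (ℓ=6, even), read p_5/q_5
k=0  a_k=8  p_k/q_k = 8/1
k=1  a_k=1  p_k/q_k = 9/1
k=2  a_k=3  p_k/q_k = 35/4
k=3  a_k=2  p_k/q_k = 79/9
k=4  a_k=3  p_k/q_k = 272/31
k=5  a_k=1  p_k/q_k = 351/40
→ (351, 40).  Check: 351²=123201, 77·40²=123200, difference 1.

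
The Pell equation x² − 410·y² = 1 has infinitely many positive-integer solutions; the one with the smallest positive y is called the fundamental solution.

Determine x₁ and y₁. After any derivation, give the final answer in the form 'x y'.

81 4

d=410: √d = [20; 4,40] (ℓ=2, even), read p_1/q_1
a_0=20:  p_0=20·1+0=20,  q_0=20·0+1=1
a_1=4:  p_1=4·20+1=81,  q_1=4·1+0=4
fundamental: x₁=81, y₁=4  (since 6561 − 410·16 = 1)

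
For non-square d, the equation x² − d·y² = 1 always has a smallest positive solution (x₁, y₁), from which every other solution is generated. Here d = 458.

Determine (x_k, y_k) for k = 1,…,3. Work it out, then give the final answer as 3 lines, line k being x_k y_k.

22899 1070
1048728401 49003860
48029663286099 2244278779210

√458 → a₀=21, period (2,2,42); ℓ=3 odd so k=5
i=0: a=21 ⇒ p=21, q=1
i=1: a=2 ⇒ p=43, q=2
i=2: a=2 ⇒ p=107, q=5
i=3: a=42 ⇒ p=4537, q=212
i=4: a=2 ⇒ p=9181, q=429
i=5: a=2 ⇒ p=22899, q=1070
(x₁, y₁) = (22899, 1070);  22899² − 458·1070² = 1 ✓
k=2:  x_2 = 22899·22899+458·1070·1070 = 1048728401,  y_2 = 22899·1070+1070·22899 = 49003860
k=3:  x_3 = 22899·1048728401+458·1070·49003860 = 48029663286099,  y_3 = 22899·49003860+1070·1048728401 = 2244278779210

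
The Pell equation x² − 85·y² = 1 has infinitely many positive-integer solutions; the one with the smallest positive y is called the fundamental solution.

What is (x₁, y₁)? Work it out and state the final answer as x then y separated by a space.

285769 30996

√85 → a₀=9, period (4,1,1,4,18); ℓ=5 odd so k=9
i=0: a=9 ⇒ p=9, q=1
…
i=6: a=4 ⇒ p=27926, q=3029
…
i=8: a=1 ⇒ p=62739, q=6805
i=9: a=4 ⇒ p=285769, q=30996
→ (285769, 30996).  Check: 285769²=81663921361, 85·30996²=81663921360, difference 1.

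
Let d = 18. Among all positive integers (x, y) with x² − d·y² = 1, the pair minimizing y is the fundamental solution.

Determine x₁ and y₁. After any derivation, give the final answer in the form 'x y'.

17 4

√18 → a₀=4, period (4,8); ℓ=2 even so k=1
a_0=4:  p_0=4·1+0=4,  q_0=4·0+1=1
a_1=4:  p_1=4·4+1=17,  q_1=4·1+0=4
(x₁, y₁) = (17, 4);  17² − 18·4² = 1 ✓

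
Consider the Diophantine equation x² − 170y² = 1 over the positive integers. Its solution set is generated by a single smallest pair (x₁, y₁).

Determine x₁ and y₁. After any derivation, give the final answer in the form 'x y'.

339 26

√170 = [13; 26, …], period ℓ=1 (odd) → k=1
i=0: a=13 ⇒ p=13, q=1
i=1: a=26 ⇒ p=339, q=26
fundamental: x₁=339, y₁=26  (since 114921 − 170·676 = 1)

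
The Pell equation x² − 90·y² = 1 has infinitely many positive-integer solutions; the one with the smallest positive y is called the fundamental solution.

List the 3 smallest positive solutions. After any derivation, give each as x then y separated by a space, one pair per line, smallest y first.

[9; 2,18] for √90; ℓ=2 ⇒ convergent index 1
step 0: (9, 1)  from 9·(1,0) + (0,1)
step 1: (19, 2)  from 2·(9,1) + (1,0)
→ (19, 2).  Check: 19²=361, 90·2²=360, difference 1.
n=2: (19,2)∘(19,2) = (19·19+90·2·2, 19·2+2·19) = (721,76)
n=3: (721,76)∘(19,2) = (19·721+90·2·76, 19·76+2·721) = (27379,2886)

19 2
721 76
27379 2886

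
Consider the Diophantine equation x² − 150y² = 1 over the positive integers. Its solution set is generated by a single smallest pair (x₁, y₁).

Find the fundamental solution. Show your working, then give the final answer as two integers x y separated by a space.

49 4

√150 = [12; 4,24, …], period ℓ=2 (even) → k=1
k=0  a_k=12  p_k/q_k = 12/1
k=1  a_k=4  p_k/q_k = 49/4
(x₁, y₁) = (49, 4);  49² − 150·4² = 1 ✓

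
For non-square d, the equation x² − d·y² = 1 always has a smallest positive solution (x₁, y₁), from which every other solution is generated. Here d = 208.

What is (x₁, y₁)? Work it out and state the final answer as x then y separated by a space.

649 45

√208 → a₀=14, period (2,2,1,2,2,28); ℓ=6 even so k=5
step 0: (14, 1)  from 14·(1,0) + (0,1)
step 1: (29, 2)  from 2·(14,1) + (1,0)
step 2: (72, 5)  from 2·(29,2) + (14,1)
…
step 4: (274, 19)  from 2·(101,7) + (72,5)
step 5: (649, 45)  from 2·(274,19) + (101,7)
(x₁, y₁) = (649, 45);  649² − 208·45² = 1 ✓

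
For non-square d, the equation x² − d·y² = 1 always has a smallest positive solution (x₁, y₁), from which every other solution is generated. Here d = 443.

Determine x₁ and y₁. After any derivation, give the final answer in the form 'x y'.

[21; 21,42] for √443; ℓ=2 ⇒ convergent index 1
a_0=21:  p_0=21·1+0=21,  q_0=21·0+1=1
a_1=21:  p_1=21·21+1=442,  q_1=21·1+0=21
→ (442, 21).  Check: 442²=195364, 443·21²=195363, difference 1.

442 21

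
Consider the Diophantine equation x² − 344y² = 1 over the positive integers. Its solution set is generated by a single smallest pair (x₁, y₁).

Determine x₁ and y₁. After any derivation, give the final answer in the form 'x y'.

10405 561

[18; 1,1,4,1,3,1,4,1,1,36] for √344; ℓ=10 ⇒ convergent index 9
a_0=18:  p_0=18·1+0=18,  q_0=18·0+1=1
…
a_2=1:  p_2=1·19+18=37,  q_2=1·1+1=2
a_3=4:  p_3=4·37+19=167,  q_3=4·2+1=9
…
a_7=4:  p_7=4·983+779=4711,  q_7=4·53+42=254
a_8=1:  p_8=1·4711+983=5694,  q_8=1·254+53=307
a_9=1:  p_9=1·5694+4711=10405,  q_9=1·307+254=561
→ (10405, 561).  Check: 10405²=108264025, 344·561²=108264024, difference 1.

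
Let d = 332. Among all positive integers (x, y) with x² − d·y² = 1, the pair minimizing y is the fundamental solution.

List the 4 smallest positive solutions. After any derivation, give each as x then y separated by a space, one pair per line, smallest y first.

[18; 4,1,1,8,1,1,4,36] for √332; ℓ=8 ⇒ convergent index 7
k=0  a_k=18  p_k/q_k = 18/1
…
k=2  a_k=1  p_k/q_k = 91/5
k=3  a_k=1  p_k/q_k = 164/9
…
k=6  a_k=1  p_k/q_k = 2970/163
k=7  a_k=4  p_k/q_k = 13447/738
fundamental: x₁=13447, y₁=738  (since 180821809 − 332·544644 = 1)
(13447+738√332)^2 = 361643617 + 19847772√332
(13447+738√332)^3 = 9726043422151 + 533785979430√332
(13447+738√332)^4 = 261572211433685377 + 14355640110942648√332

13447 738
361643617 19847772
9726043422151 533785979430
261572211433685377 14355640110942648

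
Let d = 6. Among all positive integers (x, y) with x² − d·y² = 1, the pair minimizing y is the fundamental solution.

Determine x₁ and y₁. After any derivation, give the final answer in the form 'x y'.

d=6: √d = [2; 2,4] (ℓ=2, even), read p_1/q_1
a_0=2:  p_0=2·1+0=2,  q_0=2·0+1=1
a_1=2:  p_1=2·2+1=5,  q_1=2·1+0=2
fundamental: x₁=5, y₁=2  (since 25 − 6·4 = 1)

5 2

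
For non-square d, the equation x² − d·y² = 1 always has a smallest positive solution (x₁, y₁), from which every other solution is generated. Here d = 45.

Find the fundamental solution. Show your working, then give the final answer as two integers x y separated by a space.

161 24

d=45: √d = [6; 1,2,2,2,1,12] (ℓ=6, even), read p_5/q_5
i=0: a=6 ⇒ p=6, q=1
i=1: a=1 ⇒ p=7, q=1
i=2: a=2 ⇒ p=20, q=3
i=3: a=2 ⇒ p=47, q=7
i=4: a=2 ⇒ p=114, q=17
i=5: a=1 ⇒ p=161, q=24
→ (161, 24).  Check: 161²=25921, 45·24²=25920, difference 1.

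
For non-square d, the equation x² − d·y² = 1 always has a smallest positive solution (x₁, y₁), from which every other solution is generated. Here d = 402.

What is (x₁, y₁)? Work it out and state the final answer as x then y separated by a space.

401 20

√402 = [20; 20,40, …], period ℓ=2 (even) → k=1
a_0=20:  p_0=20·1+0=20,  q_0=20·0+1=1
a_1=20:  p_1=20·20+1=401,  q_1=20·1+0=20
(x₁, y₁) = (401, 20);  401² − 402·20² = 1 ✓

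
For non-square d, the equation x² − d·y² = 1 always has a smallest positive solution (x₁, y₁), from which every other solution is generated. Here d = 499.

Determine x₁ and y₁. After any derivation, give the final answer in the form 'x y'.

[22; 2,1,21,1,2,44] for √499; ℓ=6 ⇒ convergent index 5
k=0  a_k=22  p_k/q_k = 22/1
k=1  a_k=2  p_k/q_k = 45/2
k=2  a_k=1  p_k/q_k = 67/3
k=3  a_k=21  p_k/q_k = 1452/65
k=4  a_k=1  p_k/q_k = 1519/68
k=5  a_k=2  p_k/q_k = 4490/201
→ (4490, 201).  Check: 4490²=20160100, 499·201²=20160099, difference 1.

4490 201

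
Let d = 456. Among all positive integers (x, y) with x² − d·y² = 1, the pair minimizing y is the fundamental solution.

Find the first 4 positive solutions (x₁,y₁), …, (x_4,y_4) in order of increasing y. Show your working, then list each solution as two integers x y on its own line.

1025 48
2101249 98400
4307559425 201719952
8830494720001 413525803200

d=456: √d = [21; 2,1,4,1,2,42] (ℓ=6, even), read p_5/q_5
i=0: a=21 ⇒ p=21, q=1
i=1: a=2 ⇒ p=43, q=2
i=2: a=1 ⇒ p=64, q=3
i=3: a=4 ⇒ p=299, q=14
i=4: a=1 ⇒ p=363, q=17
i=5: a=2 ⇒ p=1025, q=48
fundamental: x₁=1025, y₁=48  (since 1050625 − 456·2304 = 1)
n=2: (1025,48)∘(1025,48) = (1025·1025+456·48·48, 1025·48+48·1025) = (2101249,98400)
n=3: (2101249,98400)∘(1025,48) = (1025·2101249+456·48·98400, 1025·98400+48·2101249) = (4307559425,201719952)
n=4: (4307559425,201719952)∘(1025,48) = (1025·4307559425+456·48·201719952, 1025·201719952+48·4307559425) = (8830494720001,413525803200)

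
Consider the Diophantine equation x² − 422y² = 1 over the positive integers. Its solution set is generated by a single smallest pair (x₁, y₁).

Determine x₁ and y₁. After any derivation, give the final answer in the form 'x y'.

7022501 341850

√422 → a₀=20, period (1,1,5,2,1,…,1,1,40); ℓ=14 even so k=13
a_0=20:  p_0=20·1+0=20,  q_0=20·0+1=1
a_1=1:  p_1=1·20+1=21,  q_1=1·1+0=1
a_2=1:  p_2=1·21+20=41,  q_2=1·1+1=2
…
a_4=2:  p_4=2·226+41=493,  q_4=2·11+2=24
a_5=1:  p_5=1·493+226=719,  q_5=1·24+11=35
…
a_10=2:  p_10=2·217526+163807=598859,  q_10=2·10589+7974=29152
a_11=5:  p_11=5·598859+217526=3211821,  q_11=5·29152+10589=156349
a_12=1:  p_12=1·3211821+598859=3810680,  q_12=1·156349+29152=185501
a_13=1:  p_13=1·3810680+3211821=7022501,  q_13=1·185501+156349=341850
fundamental: x₁=7022501, y₁=341850  (since 49315520295001 − 422·116861422500 = 1)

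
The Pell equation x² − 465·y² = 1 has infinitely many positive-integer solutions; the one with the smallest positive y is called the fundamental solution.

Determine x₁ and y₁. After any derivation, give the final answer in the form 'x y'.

d=465: √d = [21; 1,1,3,2,2,2,3,1,1,42] (ℓ=10, even), read p_9/q_9
a_0=21:  p_0=21·1+0=21,  q_0=21·0+1=1
a_1=1:  p_1=1·21+1=22,  q_1=1·1+0=1
…
a_3=3:  p_3=3·43+22=151,  q_3=3·2+1=7
a_4=2:  p_4=2·151+43=345,  q_4=2·7+2=16
a_5=2:  p_5=2·345+151=841,  q_5=2·16+7=39
…
a_7=3:  p_7=3·2027+841=6922,  q_7=3·94+39=321
a_8=1:  p_8=1·6922+2027=8949,  q_8=1·321+94=415
a_9=1:  p_9=1·8949+6922=15871,  q_9=1·415+321=736
fundamental: x₁=15871, y₁=736  (since 251888641 − 465·541696 = 1)

15871 736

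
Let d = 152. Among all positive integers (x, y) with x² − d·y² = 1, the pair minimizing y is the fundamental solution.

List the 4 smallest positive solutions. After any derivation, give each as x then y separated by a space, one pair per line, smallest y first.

√152 = [12; 3,24, …], period ℓ=2 (even) → k=1
a_0=12:  p_0=12·1+0=12,  q_0=12·0+1=1
a_1=3:  p_1=3·12+1=37,  q_1=3·1+0=3
fundamental: x₁=37, y₁=3  (since 1369 − 152·9 = 1)
(37+3√152)^2 = 2737 + 222√152
(37+3√152)^3 = 202501 + 16425√152
(37+3√152)^4 = 14982337 + 1215228√152

37 3
2737 222
202501 16425
14982337 1215228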